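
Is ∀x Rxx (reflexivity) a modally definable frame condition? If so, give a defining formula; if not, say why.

Yes — defined by □r → r

The condition is reflexivity. A defining modal formula is □r → r.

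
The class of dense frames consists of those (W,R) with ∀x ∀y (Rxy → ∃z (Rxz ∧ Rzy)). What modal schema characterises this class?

□□s → □s

This is density; the standard corresponding axiom is C4: □□s → □s.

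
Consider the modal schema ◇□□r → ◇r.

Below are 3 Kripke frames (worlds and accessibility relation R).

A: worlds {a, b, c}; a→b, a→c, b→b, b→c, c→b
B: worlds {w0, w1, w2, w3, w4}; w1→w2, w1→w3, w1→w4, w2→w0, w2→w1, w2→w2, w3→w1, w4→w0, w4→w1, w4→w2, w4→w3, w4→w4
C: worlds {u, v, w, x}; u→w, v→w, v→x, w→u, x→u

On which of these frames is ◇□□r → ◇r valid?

A, C

Frame correspondent (Sahlqvist): ∀x ∀y (xRy → ∃w (yR²w ∧ xRw)) — i.e. a generalized confluence (Geach) condition.
A: ✓.
B: fails — w2Rw0 but no w with w0R²w and w2Rw.
C: ✓.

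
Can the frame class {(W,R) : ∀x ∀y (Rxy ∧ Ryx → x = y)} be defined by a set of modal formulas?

No — not modally definable

Any modally definable frame class is closed under surjective bounded morphisms.
The 6-cycle (worlds a,b,c,d,e,f with a→b→c→d→e→f→a) is antisymmetric. Sending even-indexed worlds to a and odd-indexed worlds to b is a surjective bounded morphism onto the two-world frame with a↔b, which is not antisymmetric.
Hence antisymmetry is not modally definable.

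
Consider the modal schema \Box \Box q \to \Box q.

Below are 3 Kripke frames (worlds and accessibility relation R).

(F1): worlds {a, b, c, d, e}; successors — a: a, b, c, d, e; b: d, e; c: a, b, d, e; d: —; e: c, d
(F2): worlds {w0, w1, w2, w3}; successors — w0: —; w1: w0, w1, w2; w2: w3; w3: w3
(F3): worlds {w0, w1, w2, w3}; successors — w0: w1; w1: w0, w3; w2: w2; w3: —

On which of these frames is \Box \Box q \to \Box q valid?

The schema corresponds to density: \forall x \forall y (Rxy \to \exists z (Rxz \wedge Rzy)).
(F1): fails — Rec but no z with Rez and Rzc.
(F2): condition met.
(F3): fails — Rw0w1 but no z with Rw0z and Rzw1.
Valid on: (F2).

(F2)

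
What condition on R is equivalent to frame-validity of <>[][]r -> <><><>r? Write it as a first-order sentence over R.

This is a Sahlqvist (Geach-type) schema ◇^1□^2r → □^0◇^3r.
First-order correspondent: forall x forall y (xRy -> exists w (y R^2 w & x R^3 w)).

forall x forall y (xRy -> exists w (y R^2 w & x R^3 w))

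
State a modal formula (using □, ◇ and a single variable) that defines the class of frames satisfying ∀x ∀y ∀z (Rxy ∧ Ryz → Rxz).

□p → □□p

A defining formula is □p → □□p (the 4 axiom).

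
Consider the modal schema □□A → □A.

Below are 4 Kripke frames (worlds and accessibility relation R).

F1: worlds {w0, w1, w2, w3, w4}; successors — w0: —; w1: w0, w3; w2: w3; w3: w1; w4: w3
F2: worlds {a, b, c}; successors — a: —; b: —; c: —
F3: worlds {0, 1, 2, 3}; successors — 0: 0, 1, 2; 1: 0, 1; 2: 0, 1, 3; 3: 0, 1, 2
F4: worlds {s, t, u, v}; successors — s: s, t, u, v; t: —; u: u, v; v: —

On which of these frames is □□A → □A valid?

Frame correspondent (Sahlqvist): ∀x ∀y (Rxy → ∃z (Rxz ∧ Rzy)) — i.e. density.
F1: fails — Rw1w0 but no z with Rw1z and Rzw0.
F2: ✓.
F3: fails — R23 but no z with R2z and Rz3.
F4: ✓.
Valid on: F2, F4.

F2, F4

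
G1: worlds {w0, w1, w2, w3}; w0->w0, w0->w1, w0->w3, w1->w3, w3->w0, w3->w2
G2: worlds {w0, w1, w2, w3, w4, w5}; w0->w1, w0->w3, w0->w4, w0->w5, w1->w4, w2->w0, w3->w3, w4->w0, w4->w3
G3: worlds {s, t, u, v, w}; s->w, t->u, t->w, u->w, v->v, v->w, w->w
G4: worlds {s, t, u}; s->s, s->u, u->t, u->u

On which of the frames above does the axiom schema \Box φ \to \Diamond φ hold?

The schema corresponds to seriality: \forall x \exists y Rxy.
G1: fails — world w2 has no successor.
G2: fails — world w5 has no successor.
G3: ✓.
G4: fails — world t has no successor.

G3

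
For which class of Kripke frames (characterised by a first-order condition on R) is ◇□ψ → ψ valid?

This is a form of the B axiom.
Its frame correspondent is symmetry — ∀x ∀y (Rxy → Ryx).

symmetry: ∀x ∀y (Rxy → Ryx)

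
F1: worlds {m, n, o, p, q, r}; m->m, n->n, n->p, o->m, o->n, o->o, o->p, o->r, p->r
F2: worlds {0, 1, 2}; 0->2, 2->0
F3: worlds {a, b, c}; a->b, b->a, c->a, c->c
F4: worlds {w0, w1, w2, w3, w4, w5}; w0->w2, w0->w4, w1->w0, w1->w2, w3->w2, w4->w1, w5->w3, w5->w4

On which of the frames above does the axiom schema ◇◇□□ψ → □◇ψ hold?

F2

The schema corresponds to a generalized confluence (Geach) condition: ∀x ∀y ∀z ((xR²y ∧ xRz) → ∃w (yR²w ∧ zRw)).
F1: fails — nR²p, nRn but no w with pR²w and nRw.
F2: holds.
F3: fails — cR²a, cRa but no w with aR²w and aRw.
F4: fails — w0R²w1, w0Rw2 but no w with w1R²w and w2Rw.
Valid on: F2.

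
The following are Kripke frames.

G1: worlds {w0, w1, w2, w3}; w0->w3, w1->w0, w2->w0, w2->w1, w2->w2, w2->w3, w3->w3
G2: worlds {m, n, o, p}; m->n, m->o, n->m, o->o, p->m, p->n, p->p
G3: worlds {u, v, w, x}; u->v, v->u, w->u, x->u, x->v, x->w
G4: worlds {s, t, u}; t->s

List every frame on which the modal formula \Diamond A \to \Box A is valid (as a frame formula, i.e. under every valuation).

G4

Frame correspondent (Sahlqvist): \forall x \forall y \forall z (Rxy \wedge Rxz \to y = z) — i.e. partial functionality.
G1: fails — w2 sees both w0 and w1.
G2: fails — m sees both n and o.
G3: fails — x sees both u and v.
G4: satisfies the condition.
Valid on: G4.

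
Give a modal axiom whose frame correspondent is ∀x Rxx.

□r → r

The condition is reflexivity. The T schema □r → r defines it.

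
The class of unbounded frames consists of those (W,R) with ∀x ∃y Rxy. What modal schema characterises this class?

□s → ◇s

A defining formula is □s → ◇s (the D axiom).
Suppose □s→◇s is valid. At any x set V(s)=W. Then □s at x, so ◇s at x, so x has a successor.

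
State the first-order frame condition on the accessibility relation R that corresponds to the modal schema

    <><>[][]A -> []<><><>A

This is a Sahlqvist (Geach-type) schema ◇^2□^2A → □^1◇^3A.
Minimal-valuation argument: fix x; take any y with xR^2y and any z with xR^1z. Set V(A) to the set of worlds R-reachable from y in exactly 2 steps. Then □^2A holds at y, so the antecedent holds at x; validity forces ◇^3A at z, giving a w with zR^3w and yR^2w.
First-order correspondent: forall x forall y forall z ((x R^2 y & xRz) -> exists w (y R^2 w & z R^3 w)).

forall x forall y forall z ((x R^2 y & xRz) -> exists w (y R^2 w & z R^3 w))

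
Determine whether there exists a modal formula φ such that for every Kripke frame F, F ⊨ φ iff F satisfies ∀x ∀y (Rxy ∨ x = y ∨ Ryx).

Not definable by any modal formula

Any modally definable frame class is closed under disjoint unions.
Take 2 disjoint single-world reflexive frames: each is trivially connected, but their disjoint union has 2 worlds with no edge between distinct components, so it is not connected.
So no modal formula (or set of formulas) defines exactly the connected frames.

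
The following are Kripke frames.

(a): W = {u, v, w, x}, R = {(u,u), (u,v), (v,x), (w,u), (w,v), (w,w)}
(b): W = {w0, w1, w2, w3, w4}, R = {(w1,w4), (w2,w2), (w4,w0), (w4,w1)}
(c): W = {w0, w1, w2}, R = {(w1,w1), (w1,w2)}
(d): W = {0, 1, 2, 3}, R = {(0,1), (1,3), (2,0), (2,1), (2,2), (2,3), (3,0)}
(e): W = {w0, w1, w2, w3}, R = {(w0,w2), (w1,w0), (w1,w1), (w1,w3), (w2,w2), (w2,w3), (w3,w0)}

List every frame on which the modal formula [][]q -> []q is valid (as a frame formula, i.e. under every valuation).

(c)

Frame correspondent (Sahlqvist): forall x forall y (Rxy -> exists z (Rxz & Rzy)) — i.e. density.
(a): fails — Rvx but no z with Rvz and Rzx.
(b): fails — Rw4w0 but no z with Rw4z and Rzw0.
(c): holds.
(d): fails — R01 but no z with R0z and Rz1.
(e): fails — Rw3w0 but no z with Rw3z and Rzw0.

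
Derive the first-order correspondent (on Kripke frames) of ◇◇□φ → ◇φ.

This is a Sahlqvist (Geach-type) schema ◇^2□^1φ → □^0◇^1φ.
First-order correspondent: ∀x ∀y (xR²y → ∃w (yRw ∧ xRw)).

∀x ∀y (xR²y → ∃w (yRw ∧ xRw))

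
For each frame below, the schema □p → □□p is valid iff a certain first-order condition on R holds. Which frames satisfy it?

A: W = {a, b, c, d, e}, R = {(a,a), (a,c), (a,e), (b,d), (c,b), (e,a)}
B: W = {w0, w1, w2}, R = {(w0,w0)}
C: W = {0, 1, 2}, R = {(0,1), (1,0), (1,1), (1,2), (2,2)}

This is the axiom for transitivity; its first-order frame correspondent is ∀x ∀y ∀z (Rxy ∧ Ryz → Rxz).
A: fails — Rea and Rae but not Ree.
B: satisfies the condition.
C: fails — R01 and R10 but not R00.
Valid on: B.

B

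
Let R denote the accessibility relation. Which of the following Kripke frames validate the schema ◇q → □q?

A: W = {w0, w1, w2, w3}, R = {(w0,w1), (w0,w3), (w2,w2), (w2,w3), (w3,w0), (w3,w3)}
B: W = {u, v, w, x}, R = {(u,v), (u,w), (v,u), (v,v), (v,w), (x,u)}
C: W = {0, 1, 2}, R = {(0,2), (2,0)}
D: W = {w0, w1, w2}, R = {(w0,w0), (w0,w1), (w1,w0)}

C

Frame correspondent (Sahlqvist): ∀x ∀y ∀z (Rxy ∧ Rxz → y = z) — i.e. partial functionality.
A: fails — w0 sees both w1 and w3.
B: fails — u sees both v and w.
C: ✓.
D: fails — w0 sees both w0 and w1.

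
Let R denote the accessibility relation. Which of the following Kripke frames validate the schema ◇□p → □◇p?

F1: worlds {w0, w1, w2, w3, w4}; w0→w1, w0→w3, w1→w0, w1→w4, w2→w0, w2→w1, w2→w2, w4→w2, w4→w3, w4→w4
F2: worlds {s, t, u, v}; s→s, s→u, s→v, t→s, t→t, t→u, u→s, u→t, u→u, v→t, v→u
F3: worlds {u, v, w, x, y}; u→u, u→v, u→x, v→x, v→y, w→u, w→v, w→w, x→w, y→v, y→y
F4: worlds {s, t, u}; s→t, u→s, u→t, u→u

Frame correspondent (Sahlqvist): ∀x ∀y ∀z (Rxy ∧ Rxz → ∃w (Ryw ∧ Rzw)) — i.e. convergence.
F1: fails — Rw0w1 and Rw0w3 but w1 and w3 have no common successor.
F2: ✓.
F3: fails — Ruv and Rux but v and x have no common successor.
F4: fails — Rst and Rst but t and t have no common successor.
Valid on: F2.

F2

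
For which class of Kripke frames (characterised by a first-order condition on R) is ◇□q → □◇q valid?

This is the .2 axiom.
It corresponds to convergence: ∀x ∀y ∀z (Rxy ∧ Rxz → ∃w (Ryw ∧ Rzw)).

convergence: ∀x ∀y ∀z (Rxy ∧ Rxz → ∃w (Ryw ∧ Rzw))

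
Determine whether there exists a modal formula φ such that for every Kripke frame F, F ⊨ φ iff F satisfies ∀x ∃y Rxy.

Yes, by □r → ◇r

This is a Sahlqvist condition; the D axiom □r → ◇r defines it.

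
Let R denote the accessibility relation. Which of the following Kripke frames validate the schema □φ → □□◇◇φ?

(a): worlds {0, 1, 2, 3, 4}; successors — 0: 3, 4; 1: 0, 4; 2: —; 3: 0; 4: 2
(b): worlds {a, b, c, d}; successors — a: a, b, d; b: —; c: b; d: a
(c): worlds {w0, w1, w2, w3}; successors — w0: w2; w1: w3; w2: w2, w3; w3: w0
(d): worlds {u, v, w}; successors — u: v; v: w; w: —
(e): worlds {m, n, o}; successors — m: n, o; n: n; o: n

(c), (e)

The schema corresponds to a generalized confluence (Geach) condition: ∀x ∀z (xR²z → ∃w (xRw ∧ zR²w)).
(a): fails — 0R²0 but no w with 0Rw and 0R²w.
(b): fails — aR²b but no w with aRw and bR²w.
(c): holds.
(d): fails — uR²w but no t with uRt and wR²t.
(e): holds.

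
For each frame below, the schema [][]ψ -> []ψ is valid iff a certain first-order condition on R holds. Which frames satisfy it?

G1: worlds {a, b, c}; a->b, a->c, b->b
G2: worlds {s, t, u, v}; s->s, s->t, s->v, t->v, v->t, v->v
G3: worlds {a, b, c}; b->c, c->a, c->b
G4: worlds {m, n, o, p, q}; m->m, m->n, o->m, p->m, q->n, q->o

This is the axiom for density; its first-order frame correspondent is forall x forall y (Rxy -> exists z (Rxz & Rzy)).
G1: fails — Rac but no z with Raz and Rzc.
G2: ✓.
G3: fails — Rca but no z with Rcz and Rza.
G4: fails — Rqn but no z with Rqz and Rzn.

G2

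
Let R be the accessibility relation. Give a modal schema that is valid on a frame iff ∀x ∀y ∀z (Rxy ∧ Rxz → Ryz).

The condition is the Euclidean property. The 5 schema ◇ψ → □◇ψ defines it.
Suppose ◇ψ→□◇ψ is valid. Take Rxy, Rxz and set V(ψ)={y}. Then ◇ψ at x, so □◇ψ at x, so ◇ψ at z, so some w with Rzw has ψ; w=y, i.e. Rzy. By symmetry of the argument, Ryz.

◇ψ → □◇ψ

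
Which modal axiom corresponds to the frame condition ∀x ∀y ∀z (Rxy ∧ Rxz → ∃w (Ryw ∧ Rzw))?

The condition is convergence. The .2 schema ◇□s → □◇s defines it.
Suppose ◇□s→□◇s is valid. Take Rxy, Rxz and set V(s)={w : Ryw}. Then □s at y so ◇□s at x, so □◇s at x, so ◇s at z, giving w with Rzw and Ryw.

◇□s → □◇s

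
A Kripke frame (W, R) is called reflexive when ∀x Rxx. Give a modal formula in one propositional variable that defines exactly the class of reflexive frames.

□s → s

This is reflexivity; the standard corresponding axiom is T: □s → s.
Suppose □s→s is valid. At any x set V(s)={w : Rxw}. Then □s holds at x, so s holds at x, i.e. Rxx.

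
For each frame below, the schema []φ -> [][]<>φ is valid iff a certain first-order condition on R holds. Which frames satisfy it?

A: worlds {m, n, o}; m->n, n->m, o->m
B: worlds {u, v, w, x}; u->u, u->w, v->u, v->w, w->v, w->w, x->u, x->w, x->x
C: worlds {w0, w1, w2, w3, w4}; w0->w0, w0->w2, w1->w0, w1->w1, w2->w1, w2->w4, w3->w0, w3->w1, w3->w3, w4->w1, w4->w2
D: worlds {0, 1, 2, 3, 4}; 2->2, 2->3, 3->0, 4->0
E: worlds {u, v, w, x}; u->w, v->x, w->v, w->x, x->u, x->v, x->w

Frame correspondent (Sahlqvist): forall x forall z (x R^2 z -> exists w (xRw & zRw)) — i.e. a generalized confluence (Geach) condition.
A: ✓.
B: ✓.
C: fails — w0R²w2 but no w with w0Rw and w2Rw.
D: fails — 2R²0 but no w with 2Rw and 0Rw.
E: fails — uR²v but no t with uRt and vRt.
Valid on: A, B.

A, B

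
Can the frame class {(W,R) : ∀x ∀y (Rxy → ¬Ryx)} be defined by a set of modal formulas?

Not modally definable

Any modally definable frame class is closed under surjective bounded morphisms.
The 5-cycle (worlds a,b,c,d,e with a→b→c→d→e→a) is asymmetric. Mapping every world to a single reflexive point • is a surjective bounded morphism, and the reflexive point is not asymmetric (R•• but asymmetry requires ¬R••).
So the class is not modally definable.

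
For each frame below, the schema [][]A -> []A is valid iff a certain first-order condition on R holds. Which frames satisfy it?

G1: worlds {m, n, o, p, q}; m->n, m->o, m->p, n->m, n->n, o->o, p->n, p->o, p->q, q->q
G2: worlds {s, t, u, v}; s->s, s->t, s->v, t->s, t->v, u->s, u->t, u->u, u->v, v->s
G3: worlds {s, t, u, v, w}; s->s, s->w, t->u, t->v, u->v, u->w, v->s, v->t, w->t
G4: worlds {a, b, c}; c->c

G2, G4

The schema corresponds to density: forall x forall y (Rxy -> exists z (Rxz & Rzy)).
G1: fails — Rmp but no z with Rmz and Rzp.
G2: condition met.
G3: fails — Ruv but no z with Ruz and Rzv.
G4: condition met.
Valid on: G2, G4.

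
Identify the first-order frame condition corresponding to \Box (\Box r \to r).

This is the T□ axiom.
Its frame correspondent is shift-reflexivity — \forall x \forall y (Rxy \to Ryy).

shift-reflexivity: \forall x \forall y (Rxy \to Ryy)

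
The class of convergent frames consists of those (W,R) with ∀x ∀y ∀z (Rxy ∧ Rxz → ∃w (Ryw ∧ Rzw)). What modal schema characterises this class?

This is convergence; the standard corresponding axiom is .2: ◇□ψ → □◇ψ.

◇□ψ → □◇ψ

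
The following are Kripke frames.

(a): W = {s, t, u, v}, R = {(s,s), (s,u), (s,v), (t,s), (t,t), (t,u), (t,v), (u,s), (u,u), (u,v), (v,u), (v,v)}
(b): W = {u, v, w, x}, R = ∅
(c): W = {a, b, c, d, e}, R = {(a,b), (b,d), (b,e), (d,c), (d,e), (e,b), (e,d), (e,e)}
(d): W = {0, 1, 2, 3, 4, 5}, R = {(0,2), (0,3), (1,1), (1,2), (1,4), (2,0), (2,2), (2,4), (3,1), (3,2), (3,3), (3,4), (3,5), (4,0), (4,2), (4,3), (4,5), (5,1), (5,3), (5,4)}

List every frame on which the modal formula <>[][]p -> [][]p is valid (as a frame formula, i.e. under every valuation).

This is the axiom for a generalized confluence (Geach) condition; its first-order frame correspondent is forall x forall y forall z ((xRy & x R^2 z) -> exists w (y R^2 w & z = w)).
(a): fails — tRs, tR²t but no w with sR²w and t=w.
(b): satisfies the condition.
(c): fails — bRd, bR²c but no w with dR²w and c=w.
(d): fails — 0R2, 0R²1 but no w with 2R²w and 1=w.
Valid on: (b).

(b)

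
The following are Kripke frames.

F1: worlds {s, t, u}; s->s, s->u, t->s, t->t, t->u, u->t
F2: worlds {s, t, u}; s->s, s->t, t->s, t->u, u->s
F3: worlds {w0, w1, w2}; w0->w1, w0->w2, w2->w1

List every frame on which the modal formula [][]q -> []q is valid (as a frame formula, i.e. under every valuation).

F1

The schema corresponds to density: forall x forall y (Rxy -> exists z (Rxz & Rzy)).
F1: holds.
F2: fails — Rtu but no z with Rtz and Rzu.
F3: fails — Rw2w1 but no z with Rw2z and Rzw1.
Valid on: F1.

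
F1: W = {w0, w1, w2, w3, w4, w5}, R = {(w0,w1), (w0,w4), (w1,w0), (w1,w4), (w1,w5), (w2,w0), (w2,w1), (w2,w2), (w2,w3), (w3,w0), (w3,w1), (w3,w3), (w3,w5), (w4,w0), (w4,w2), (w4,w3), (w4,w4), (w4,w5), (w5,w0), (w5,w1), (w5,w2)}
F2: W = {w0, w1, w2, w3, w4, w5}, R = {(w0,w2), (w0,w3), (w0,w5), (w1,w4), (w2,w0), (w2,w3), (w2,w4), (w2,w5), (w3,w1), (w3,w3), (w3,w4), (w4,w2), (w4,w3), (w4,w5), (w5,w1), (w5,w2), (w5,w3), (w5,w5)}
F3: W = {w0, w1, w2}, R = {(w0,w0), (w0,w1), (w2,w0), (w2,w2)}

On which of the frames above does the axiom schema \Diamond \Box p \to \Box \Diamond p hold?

F1

This is the axiom for convergence; its first-order frame correspondent is \forall x \forall y \forall z (Rxy \wedge Rxz \to \exists w (Ryw \wedge Rzw)).
F1: satisfies the condition.
F2: fails — Rw3w1 and Rw3w4 but w1 and w4 have no common successor.
F3: fails — Rw0w1 and Rw0w1 but w1 and w1 have no common successor.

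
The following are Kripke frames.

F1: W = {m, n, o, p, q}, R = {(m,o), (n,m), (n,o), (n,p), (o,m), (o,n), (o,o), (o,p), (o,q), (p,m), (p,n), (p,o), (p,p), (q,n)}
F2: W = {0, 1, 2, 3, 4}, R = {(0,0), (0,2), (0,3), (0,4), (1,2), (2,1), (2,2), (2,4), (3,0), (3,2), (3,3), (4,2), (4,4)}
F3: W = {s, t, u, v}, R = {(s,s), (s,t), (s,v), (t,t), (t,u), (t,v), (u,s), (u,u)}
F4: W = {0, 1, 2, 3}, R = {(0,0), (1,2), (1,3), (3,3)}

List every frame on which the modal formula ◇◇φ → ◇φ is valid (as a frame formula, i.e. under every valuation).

The schema corresponds to transitivity: ∀x ∀y ∀z (Rxy ∧ Ryz → Rxz).
F1: fails — Rno and Ron but not Rnn.
F2: fails — R32 and R21 but not R31.
F3: fails — Rus and Rsv but not Ruv.
F4: condition met.

F4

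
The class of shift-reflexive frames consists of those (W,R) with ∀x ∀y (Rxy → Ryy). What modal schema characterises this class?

A defining formula is □(□s → s) (the T□ axiom).
Suppose □(□s→s) is valid. Take Rxy and set V(s)={w : Ryw}. Then at y, □s holds; since □(□s→s) at x, □s→s at y, so s at y, i.e. Ryy.

□(□s → s)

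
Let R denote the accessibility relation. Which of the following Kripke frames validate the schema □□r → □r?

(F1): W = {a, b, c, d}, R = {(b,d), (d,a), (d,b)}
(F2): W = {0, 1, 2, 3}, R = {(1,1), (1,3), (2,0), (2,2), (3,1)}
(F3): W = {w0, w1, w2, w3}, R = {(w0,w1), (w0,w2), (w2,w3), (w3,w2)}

This is the axiom for density; its first-order frame correspondent is ∀x ∀y (Rxy → ∃z (Rxz ∧ Rzy)).
(F1): fails — Rdb but no z with Rdz and Rzb.
(F2): condition met.
(F3): fails — Rw0w1 but no z with Rw0z and Rzw1.

(F2)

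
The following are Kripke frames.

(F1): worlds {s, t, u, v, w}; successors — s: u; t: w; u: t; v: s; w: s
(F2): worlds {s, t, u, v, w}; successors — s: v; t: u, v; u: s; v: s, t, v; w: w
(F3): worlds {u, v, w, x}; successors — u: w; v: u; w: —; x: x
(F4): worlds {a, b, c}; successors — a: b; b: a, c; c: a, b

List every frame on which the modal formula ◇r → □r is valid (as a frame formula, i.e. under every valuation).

The schema corresponds to partial functionality: ∀x ∀y ∀z (Rxy ∧ Rxz → y = z).
(F1): holds.
(F2): fails — t sees both u and v.
(F3): holds.
(F4): fails — b sees both a and c.

(F1), (F3)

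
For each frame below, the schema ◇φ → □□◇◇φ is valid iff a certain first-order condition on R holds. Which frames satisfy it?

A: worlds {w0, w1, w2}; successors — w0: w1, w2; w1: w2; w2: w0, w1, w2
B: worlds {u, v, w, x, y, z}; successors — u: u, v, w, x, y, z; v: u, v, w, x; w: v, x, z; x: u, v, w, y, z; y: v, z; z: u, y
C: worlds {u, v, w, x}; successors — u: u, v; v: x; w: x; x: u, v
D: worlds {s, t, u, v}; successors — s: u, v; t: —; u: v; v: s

The schema corresponds to a generalized confluence (Geach) condition: ∀x ∀y ∀z ((xRy ∧ xR²z) → ∃w (y = w ∧ zR²w)).
A: condition met.
B: fails — uRz, uR²y but no t with z=t and yR²t.
C: fails — vRx, vR²v but no t with x=t and vR²t.
D: fails — sRu, sR²s but no w with u=w and sR²w.
Valid on: A.

A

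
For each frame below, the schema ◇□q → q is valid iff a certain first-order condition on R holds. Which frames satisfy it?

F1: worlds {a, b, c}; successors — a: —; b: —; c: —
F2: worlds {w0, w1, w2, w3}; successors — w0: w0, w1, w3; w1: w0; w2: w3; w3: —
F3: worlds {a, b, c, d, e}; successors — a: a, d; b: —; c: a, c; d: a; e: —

F1

Frame correspondent (Sahlqvist): ∀x ∀y (Rxy → Ryx) — i.e. symmetry.
F1: satisfies the condition.
F2: fails — Rw0w3 but not Rw3w0.
F3: fails — Rca but not Rac.
Valid on: F1.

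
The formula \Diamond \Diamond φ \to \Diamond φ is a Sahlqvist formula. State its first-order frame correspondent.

Transitivity

This is frame-equivalent to □φ → □□φ (substitute ¬φ for φ and contrapose).
Suppose □φ→□□φ is valid. Take Rxy, Ryz and set V(φ)={w : Rxw}. Then □φ at x, so □□φ at x, so □φ at y, so φ at z, i.e. Rxz.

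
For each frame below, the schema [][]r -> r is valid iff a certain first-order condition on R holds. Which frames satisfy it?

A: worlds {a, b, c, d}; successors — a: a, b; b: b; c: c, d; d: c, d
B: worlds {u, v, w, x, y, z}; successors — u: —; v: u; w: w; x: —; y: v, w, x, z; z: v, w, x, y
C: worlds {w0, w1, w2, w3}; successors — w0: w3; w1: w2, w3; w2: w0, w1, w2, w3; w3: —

A

This is the axiom for a generalized confluence (Geach) condition; its first-order frame correspondent is forall x exists w (x R^2 w & x = w).
A: holds.
B: fails — at u but no t with uR²t and u=t.
C: fails — at w0 but no w with w0R²w and w0=w.
Valid on: A.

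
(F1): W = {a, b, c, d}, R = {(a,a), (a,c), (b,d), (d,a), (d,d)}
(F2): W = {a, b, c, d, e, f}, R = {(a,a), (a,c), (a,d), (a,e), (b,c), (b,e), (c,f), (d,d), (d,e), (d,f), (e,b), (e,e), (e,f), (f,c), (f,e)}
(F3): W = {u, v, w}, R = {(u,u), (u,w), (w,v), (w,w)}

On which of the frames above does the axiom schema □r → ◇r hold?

(F2)

The schema corresponds to seriality: ∀x ∃y Rxy.
(F1): fails — world c has no successor.
(F2): ✓.
(F3): fails — world v has no successor.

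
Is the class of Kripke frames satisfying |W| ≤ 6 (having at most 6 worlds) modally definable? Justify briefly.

If a class were modally definable it would be closed under disjoint unions (Goldblatt–Thomason).
Any modal formula valid on each of 7 disjoint one-world frames is valid on their disjoint union (validity is preserved under disjoint unions). Each one-world frame has |W|=1≤6, but the union has |W|=7.
So the class is not modally definable.

Not modally definable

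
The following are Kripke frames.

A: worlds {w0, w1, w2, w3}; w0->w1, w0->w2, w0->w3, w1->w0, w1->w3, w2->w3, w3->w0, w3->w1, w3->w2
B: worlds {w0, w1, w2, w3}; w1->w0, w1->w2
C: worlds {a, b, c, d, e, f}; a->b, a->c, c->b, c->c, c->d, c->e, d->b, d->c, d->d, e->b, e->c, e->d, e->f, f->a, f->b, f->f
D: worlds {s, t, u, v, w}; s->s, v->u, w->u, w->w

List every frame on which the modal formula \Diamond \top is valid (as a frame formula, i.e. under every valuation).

A

This is the axiom for seriality; its first-order frame correspondent is \forall x \exists y Rxy.
A: ✓.
B: fails — world w0 has no successor.
C: fails — world b has no successor.
D: fails — world t has no successor.
Valid on: A.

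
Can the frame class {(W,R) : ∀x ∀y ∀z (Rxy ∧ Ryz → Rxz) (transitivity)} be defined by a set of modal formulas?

The condition is transitivity. A defining modal formula is □p → □□p.
Suppose □p→□□p is valid. Take Rxy, Ryz and set V(p)={w : Rxw}. Then □p at x, so □□p at x, so □p at y, so p at z, i.e. Rxz.

Yes, by □p → □□p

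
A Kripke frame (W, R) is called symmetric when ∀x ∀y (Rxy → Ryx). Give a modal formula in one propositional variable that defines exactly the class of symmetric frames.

q → □◇q

A defining formula is q → □◇q (the B axiom).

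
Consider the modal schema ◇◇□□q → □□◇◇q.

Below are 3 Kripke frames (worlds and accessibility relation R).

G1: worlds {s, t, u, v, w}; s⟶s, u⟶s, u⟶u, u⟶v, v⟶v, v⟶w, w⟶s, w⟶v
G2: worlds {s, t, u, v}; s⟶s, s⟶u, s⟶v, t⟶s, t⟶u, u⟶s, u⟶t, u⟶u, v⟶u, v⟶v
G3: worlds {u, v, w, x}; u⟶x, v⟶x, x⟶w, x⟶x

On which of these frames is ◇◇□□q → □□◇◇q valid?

G1, G2

The schema corresponds to a generalized confluence (Geach) condition: ∀x ∀y ∀z ((xR²y ∧ xR²z) → ∃w (yR²w ∧ zR²w)).
G1: ✓.
G2: ✓.
G3: fails — uR²w, uR²w but no t with wR²t and wR²t.
Valid on: G1, G2.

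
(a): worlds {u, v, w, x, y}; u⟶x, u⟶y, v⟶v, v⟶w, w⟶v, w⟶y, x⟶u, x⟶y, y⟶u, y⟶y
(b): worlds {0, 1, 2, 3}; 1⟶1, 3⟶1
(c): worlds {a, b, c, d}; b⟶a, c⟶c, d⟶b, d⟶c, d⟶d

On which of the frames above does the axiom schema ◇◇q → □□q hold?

(b)

The schema corresponds to a generalized confluence (Geach) condition: ∀x ∀y ∀z ((xR²y ∧ xR²z) → ∃w (y = w ∧ z = w)).
(a): fails — uR²u, uR²y but u ≠ y.
(b): ✓.
(c): fails — dR²a, dR²b but a ≠ b.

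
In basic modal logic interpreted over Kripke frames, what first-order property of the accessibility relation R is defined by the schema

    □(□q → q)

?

shift-reflexivity: ∀x ∀y (Rxy → Ryy)

Suppose □(□q→q) is valid. Take Rxy and set V(q)={w : Ryw}. Then at y, □q holds; since □(□q→q) at x, □q→q at y, so q at y, i.e. Ryy.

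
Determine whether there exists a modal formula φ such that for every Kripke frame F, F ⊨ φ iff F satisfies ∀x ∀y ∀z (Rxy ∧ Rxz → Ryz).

Yes — defined by ◇p → □◇p

This is a Sahlqvist condition; the 5 axiom ◇p → □◇p defines it.
Suppose ◇p→□◇p is valid. Take Rxy, Rxz and set V(p)={y}. Then ◇p at x, so □◇p at x, so ◇p at z, so some w with Rzw has p; w=y, i.e. Rzy. By symmetry of the argument, Ryz.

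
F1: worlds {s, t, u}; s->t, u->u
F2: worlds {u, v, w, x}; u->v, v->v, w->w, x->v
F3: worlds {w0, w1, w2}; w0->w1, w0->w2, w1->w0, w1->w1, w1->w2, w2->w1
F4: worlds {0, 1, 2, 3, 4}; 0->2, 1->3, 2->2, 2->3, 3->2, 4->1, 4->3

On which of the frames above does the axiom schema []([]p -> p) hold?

F2

This is the axiom for shift-reflexivity; its first-order frame correspondent is forall x forall y (Rxy -> Ryy).
F1: fails — Rst but not Rtt.
F2: condition met.
F3: fails — Rw1w2 but not Rw2w2.
F4: fails — R43 but not R33.
Valid on: F2.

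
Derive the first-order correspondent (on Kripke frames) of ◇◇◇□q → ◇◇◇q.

This is a Sahlqvist (Geach-type) schema ◇^3□^1q → □^0◇^3q.
First-order correspondent: ∀x ∀y (xR³y → ∃w (yRw ∧ xR³w)).

∀x ∀y (xR³y → ∃w (yRw ∧ xR³w))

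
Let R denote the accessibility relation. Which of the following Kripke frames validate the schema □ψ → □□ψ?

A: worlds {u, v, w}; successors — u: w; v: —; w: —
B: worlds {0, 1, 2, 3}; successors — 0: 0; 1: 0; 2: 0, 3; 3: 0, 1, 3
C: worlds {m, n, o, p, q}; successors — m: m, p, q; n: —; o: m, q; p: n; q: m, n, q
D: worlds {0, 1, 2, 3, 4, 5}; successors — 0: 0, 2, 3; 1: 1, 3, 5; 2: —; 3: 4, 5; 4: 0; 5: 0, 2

A

The schema corresponds to transitivity: ∀x ∀y ∀z (Rxy ∧ Ryz → Rxz).
A: holds.
B: fails — R23 and R31 but not R21.
C: fails — Rom and Rmp but not Rop.
D: fails — R34 and R40 but not R30.
Valid on: A.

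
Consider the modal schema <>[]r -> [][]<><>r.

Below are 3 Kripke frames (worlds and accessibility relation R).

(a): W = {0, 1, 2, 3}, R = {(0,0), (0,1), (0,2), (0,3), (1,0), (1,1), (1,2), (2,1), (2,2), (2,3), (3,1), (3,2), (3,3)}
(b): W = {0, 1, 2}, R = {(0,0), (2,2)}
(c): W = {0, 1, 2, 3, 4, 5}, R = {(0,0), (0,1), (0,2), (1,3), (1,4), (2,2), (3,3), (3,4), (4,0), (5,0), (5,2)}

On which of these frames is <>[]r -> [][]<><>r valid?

(a), (b)

This is the axiom for a generalized confluence (Geach) condition; its first-order frame correspondent is forall x forall y forall z ((xRy & x R^2 z) -> exists w (yRw & z R^2 w)).
(a): holds.
(b): holds.
(c): fails — 0R1, 0R²2 but no w with 1Rw and 2R²w.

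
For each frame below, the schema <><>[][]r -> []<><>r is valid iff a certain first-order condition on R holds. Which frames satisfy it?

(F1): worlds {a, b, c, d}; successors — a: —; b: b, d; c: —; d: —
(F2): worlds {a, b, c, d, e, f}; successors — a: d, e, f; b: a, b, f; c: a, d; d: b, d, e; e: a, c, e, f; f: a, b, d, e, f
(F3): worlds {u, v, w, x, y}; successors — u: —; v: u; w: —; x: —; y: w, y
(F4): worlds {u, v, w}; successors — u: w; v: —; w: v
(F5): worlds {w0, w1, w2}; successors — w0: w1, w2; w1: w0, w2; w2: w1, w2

Frame correspondent (Sahlqvist): forall x forall y forall z ((x R^2 y & xRz) -> exists w (y R^2 w & z R^2 w)) — i.e. a generalized confluence (Geach) condition.
(F1): fails — bR²b, bRd but no w with bR²w and dR²w.
(F2): ✓.
(F3): fails — yR²w, yRw but no t with wR²t and wR²t.
(F4): fails — uR²v, uRw but no t with vR²t and wR²t.
(F5): ✓.
Valid on: (F2), (F5).

(F2), (F5)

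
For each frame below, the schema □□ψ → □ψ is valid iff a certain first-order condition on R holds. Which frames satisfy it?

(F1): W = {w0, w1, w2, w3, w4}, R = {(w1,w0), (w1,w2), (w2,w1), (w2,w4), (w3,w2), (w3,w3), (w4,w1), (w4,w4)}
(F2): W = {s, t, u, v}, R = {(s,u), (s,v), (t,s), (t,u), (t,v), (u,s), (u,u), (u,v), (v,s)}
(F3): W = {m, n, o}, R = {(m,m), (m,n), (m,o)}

(F3)

Frame correspondent (Sahlqvist): ∀x ∀y (Rxy → ∃z (Rxz ∧ Rzy)) — i.e. density.
(F1): fails — Rw1w2 but no z with Rw1z and Rzw2.
(F2): fails — Rvs but no z with Rvz and Rzs.
(F3): condition met.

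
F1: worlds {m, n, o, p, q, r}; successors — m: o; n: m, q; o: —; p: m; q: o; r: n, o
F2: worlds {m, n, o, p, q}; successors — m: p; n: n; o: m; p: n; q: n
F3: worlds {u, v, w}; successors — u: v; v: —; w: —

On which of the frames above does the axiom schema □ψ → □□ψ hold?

This is the axiom for transitivity; its first-order frame correspondent is ∀x ∀y ∀z (Rxy ∧ Ryz → Rxz).
F1: fails — Rpm and Rmo but not Rpo.
F2: fails — Rom and Rmp but not Rop.
F3: ✓.

F3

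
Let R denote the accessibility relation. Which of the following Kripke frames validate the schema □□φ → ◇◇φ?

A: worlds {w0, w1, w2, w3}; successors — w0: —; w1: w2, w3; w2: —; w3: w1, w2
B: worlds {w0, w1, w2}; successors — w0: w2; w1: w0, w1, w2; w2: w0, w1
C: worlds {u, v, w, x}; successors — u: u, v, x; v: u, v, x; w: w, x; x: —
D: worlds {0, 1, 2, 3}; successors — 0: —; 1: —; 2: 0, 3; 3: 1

The schema corresponds to a generalized confluence (Geach) condition: ∀x ∃w (xR²w ∧ xR²w).
A: fails — at w0 but no w with w0R²w and w0R²w.
B: satisfies the condition.
C: fails — at x but no t with xR²t and xR²t.
D: fails — at 0 but no w with 0R²w and 0R²w.
Valid on: B.

B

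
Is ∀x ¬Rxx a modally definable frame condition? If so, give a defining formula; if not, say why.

Not definable by any modal formula

Any modally definable frame class is closed under surjective bounded morphisms.
The 3-cycle (worlds s,t,u with s→t→u→s) is irreflexive, and the map sending every world to a single reflexive point • is a surjective bounded morphism (forth: every edge maps to (•,•); back: every world has a successor). So any modal formula valid on the 3-cycle is also valid on the reflexive point, which is not irreflexive.
So the class is not modally definable.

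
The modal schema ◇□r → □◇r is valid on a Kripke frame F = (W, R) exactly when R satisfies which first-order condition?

convergence

Suppose ◇□r→□◇r is valid. Take Rxy, Rxz and set V(r)={w : Ryw}. Then □r at y so ◇□r at x, so □◇r at x, so ◇r at z, giving w with Rzw and Ryw.
The converse is a direct semantic check.
So the correspondent is convergence.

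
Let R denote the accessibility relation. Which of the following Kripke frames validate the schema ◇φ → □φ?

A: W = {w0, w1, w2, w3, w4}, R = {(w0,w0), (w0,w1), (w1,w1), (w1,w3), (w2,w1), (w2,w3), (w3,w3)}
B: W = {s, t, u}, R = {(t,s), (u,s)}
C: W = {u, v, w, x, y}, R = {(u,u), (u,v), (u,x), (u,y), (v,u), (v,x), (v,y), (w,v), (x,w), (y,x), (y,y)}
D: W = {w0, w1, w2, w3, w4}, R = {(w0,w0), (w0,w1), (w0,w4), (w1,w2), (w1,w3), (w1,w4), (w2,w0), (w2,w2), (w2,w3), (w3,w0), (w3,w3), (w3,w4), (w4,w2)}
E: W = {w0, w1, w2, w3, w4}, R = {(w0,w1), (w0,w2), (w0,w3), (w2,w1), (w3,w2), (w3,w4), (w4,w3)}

B

The schema corresponds to partial functionality: ∀x ∀y ∀z (Rxy ∧ Rxz → y = z).
A: fails — w0 sees both w0 and w1.
B: ✓.
C: fails — u sees both u and v.
D: fails — w0 sees both w0 and w1.
E: fails — w0 sees both w1 and w2.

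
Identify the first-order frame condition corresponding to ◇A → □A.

This is the CD axiom.
It corresponds to partial functionality: ∀x ∀y ∀z (Rxy ∧ Rxz → y = z).

partial functionality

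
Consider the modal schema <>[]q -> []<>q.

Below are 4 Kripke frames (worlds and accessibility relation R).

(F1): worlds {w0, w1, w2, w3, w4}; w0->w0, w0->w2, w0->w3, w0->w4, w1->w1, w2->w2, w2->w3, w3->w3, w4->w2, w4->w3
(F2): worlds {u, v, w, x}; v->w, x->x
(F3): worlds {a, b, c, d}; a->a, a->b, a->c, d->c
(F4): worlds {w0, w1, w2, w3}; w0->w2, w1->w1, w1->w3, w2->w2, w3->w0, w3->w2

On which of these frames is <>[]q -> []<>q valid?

This is the axiom for convergence; its first-order frame correspondent is forall x forall y forall z (Rxy & Rxz -> exists w (Ryw & Rzw)).
(F1): ✓.
(F2): fails — Rvw and Rvw but w and w have no common successor.
(F3): fails — Raa and Rac but a and c have no common successor.
(F4): fails — Rw1w1 and Rw1w3 but w1 and w3 have no common successor.

(F1)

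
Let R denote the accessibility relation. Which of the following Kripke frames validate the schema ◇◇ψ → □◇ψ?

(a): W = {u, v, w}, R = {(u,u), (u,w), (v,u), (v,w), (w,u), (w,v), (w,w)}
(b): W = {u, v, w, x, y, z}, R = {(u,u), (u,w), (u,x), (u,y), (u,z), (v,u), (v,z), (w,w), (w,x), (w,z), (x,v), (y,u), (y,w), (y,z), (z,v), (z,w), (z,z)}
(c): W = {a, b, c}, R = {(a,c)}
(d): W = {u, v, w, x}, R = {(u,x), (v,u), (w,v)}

(c), (d)

Frame correspondent (Sahlqvist): ∀x ∀y ∀z ((xR²y ∧ xRz) → ∃w (y = w ∧ zRw)) — i.e. a generalized confluence (Geach) condition.
(a): fails — uR²v, uRu but no t with v=t and uRt.
(b): fails — uR²u, uRw but no t with u=t and wRt.
(c): ✓.
(d): ✓.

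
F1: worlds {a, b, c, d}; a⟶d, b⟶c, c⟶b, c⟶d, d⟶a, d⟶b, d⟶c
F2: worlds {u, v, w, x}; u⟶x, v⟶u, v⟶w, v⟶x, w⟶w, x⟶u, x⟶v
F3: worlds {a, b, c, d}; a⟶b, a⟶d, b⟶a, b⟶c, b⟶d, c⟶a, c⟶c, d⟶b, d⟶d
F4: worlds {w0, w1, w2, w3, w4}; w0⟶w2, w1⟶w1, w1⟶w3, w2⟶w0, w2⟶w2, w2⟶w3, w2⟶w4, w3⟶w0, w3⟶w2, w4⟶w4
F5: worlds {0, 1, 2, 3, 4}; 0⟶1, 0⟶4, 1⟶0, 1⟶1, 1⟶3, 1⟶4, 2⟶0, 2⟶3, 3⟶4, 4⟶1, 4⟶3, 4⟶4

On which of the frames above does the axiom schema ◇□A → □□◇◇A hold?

This is the axiom for a generalized confluence (Geach) condition; its first-order frame correspondent is ∀x ∀y ∀z ((xRy ∧ xR²z) → ∃w (yRw ∧ zR²w)).
F1: fails — cRb, cR²b but no w with bRw and bR²w.
F2: fails — vRu, vR²u but no t with uRt and uR²t.
F3: holds.
F4: fails — w2Rw0, w2R²w4 but no w with w0Rw and w4R²w.
F5: holds.
Valid on: F3, F5.

F3, F5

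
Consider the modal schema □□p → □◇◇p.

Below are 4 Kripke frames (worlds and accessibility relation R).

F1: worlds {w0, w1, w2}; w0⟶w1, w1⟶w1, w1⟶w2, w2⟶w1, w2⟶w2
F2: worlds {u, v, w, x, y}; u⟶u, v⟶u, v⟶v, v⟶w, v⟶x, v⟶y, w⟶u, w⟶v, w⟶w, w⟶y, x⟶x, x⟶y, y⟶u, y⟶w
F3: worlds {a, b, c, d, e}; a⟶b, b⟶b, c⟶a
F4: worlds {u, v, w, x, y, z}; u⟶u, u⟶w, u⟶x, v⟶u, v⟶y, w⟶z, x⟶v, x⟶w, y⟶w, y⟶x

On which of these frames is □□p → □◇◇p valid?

F1, F2, F3

The schema corresponds to a generalized confluence (Geach) condition: ∀x ∀z (xRz → ∃w (xR²w ∧ zR²w)).
F1: satisfies the condition.
F2: satisfies the condition.
F3: satisfies the condition.
F4: fails — uRw but no t with uR²t and wR²t.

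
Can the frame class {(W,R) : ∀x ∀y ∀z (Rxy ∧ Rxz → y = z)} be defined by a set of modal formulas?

The condition is partial functionality. A defining modal formula is ◇p → □p.
Suppose ◇p→□p is valid. Take Rxy, Rxz and set V(p)={y}. Then ◇p at x, so □p at x, so p at z, i.e. z=y.

Definable; ◇p → □p defines it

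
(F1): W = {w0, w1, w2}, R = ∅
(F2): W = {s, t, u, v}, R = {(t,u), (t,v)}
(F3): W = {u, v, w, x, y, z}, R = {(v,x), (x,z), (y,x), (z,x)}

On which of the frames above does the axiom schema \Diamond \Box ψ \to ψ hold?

(F1)

Frame correspondent (Sahlqvist): \forall x \forall y (Rxy \to Ryx) — i.e. symmetry.
(F1): satisfies the condition.
(F2): fails — Rtu but not Rut.
(F3): fails — Ryx but not Rxy.
Valid on: (F1).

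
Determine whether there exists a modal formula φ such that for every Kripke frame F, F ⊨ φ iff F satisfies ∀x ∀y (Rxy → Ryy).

Yes: it is shift-reflexivity, defined by the T□ schema □(□r → r).

Yes, by □(□r → r)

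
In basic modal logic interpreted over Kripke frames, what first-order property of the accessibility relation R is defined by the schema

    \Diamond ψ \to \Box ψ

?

Suppose ◇ψ→□ψ is valid. Take Rxy, Rxz and set V(ψ)={y}. Then ◇ψ at x, so □ψ at x, so ψ at z, i.e. z=y.

partial functionality: \forall x \forall y \forall z (Rxy \wedge Rxz \to y = z)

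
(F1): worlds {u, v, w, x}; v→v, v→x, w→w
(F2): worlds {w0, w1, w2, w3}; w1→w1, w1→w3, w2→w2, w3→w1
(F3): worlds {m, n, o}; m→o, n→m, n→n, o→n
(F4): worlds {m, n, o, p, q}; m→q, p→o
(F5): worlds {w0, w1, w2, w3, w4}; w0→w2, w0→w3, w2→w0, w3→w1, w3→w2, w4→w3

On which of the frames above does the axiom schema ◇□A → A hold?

(F2)

This is the axiom for symmetry; its first-order frame correspondent is ∀x ∀y (Rxy → Ryx).
(F1): fails — Rvx but not Rxv.
(F2): holds.
(F3): fails — Rnm but not Rmn.
(F4): fails — Rmq but not Rqm.
(F5): fails — Rw3w1 but not Rw1w3.
Valid on: (F2).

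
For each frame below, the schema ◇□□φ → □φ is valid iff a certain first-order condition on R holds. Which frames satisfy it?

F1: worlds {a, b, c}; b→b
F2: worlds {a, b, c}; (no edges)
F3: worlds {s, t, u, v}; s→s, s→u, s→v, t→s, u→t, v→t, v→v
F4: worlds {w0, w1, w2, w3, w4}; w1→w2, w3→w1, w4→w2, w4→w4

This is the axiom for a generalized confluence (Geach) condition; its first-order frame correspondent is ∀x ∀y ∀z ((xRy ∧ xRz) → ∃w (yR²w ∧ z = w)).
F1: condition met.
F2: condition met.
F3: fails — sRu, sRu but no w with uR²w and u=w.
F4: fails — w1Rw2, w1Rw2 but no w with w2R²w and w2=w.

F1, F2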